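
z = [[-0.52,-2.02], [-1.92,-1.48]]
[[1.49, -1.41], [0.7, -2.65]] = z @ [[0.25, 1.05], [-0.80, 0.43]]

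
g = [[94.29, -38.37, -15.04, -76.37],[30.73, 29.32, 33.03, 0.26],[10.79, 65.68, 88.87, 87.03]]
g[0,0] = 94.29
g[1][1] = 29.32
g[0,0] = 94.29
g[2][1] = 65.68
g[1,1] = 29.32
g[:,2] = [-15.04, 33.03, 88.87]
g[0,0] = 94.29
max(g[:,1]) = 65.68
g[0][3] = -76.37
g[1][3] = 0.26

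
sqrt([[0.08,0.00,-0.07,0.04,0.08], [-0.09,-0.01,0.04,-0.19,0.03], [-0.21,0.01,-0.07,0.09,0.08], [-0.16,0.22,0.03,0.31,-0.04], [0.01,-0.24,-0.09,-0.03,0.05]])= [[0.28+0.01j, 0.07-0.06j, -0.13+0.07j, 0.09-0.05j, 0.17-0.06j], [-0.14-0.01j, (0.27+0.06j), 0.07-0.06j, (-0.2+0.05j), (0.06+0.05j)], [-0.45+0.04j, 0.10-0.33j, (-0.07+0.38j), (0.2-0.29j), 0.29-0.32j], [(-0.15+0.01j), (0.23-0.05j), (-0+0.06j), (0.6-0.04j), -0.04-0.05j], [-0.20+0.02j, (-0.37-0.16j), (-0.17+0.18j), (-0.09-0.14j), 0.34-0.15j]]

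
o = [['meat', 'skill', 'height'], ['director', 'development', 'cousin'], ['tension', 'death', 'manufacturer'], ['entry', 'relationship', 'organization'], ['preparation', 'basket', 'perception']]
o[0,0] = 'meat'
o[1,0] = 'director'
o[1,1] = 'development'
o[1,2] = 'cousin'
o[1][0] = 'director'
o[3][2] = 'organization'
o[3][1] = 'relationship'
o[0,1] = 'skill'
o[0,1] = 'skill'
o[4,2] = 'perception'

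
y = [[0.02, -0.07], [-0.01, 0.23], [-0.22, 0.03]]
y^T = [[0.02, -0.01, -0.22], [-0.07, 0.23, 0.03]]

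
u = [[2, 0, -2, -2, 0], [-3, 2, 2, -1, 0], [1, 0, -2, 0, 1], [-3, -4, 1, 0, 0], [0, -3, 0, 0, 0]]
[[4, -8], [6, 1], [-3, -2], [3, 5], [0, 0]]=u @[[-1, -2], [0, 0], [0, -1], [-3, 3], [-2, -2]]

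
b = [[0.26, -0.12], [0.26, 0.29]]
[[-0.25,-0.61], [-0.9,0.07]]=b @ [[-1.70, -1.58], [-1.57, 1.67]]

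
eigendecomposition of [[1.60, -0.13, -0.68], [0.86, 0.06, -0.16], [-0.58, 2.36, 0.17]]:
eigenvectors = [[(-0.29+0j), -0.67+0.00j, -0.67-0.00j], [0.19+0.00j, (-0.42+0.12j), (-0.42-0.12j)], [(-0.94+0j), (-0.36+0.48j), (-0.36-0.48j)]]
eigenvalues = [(-0.49+0j), (1.16+0.51j), (1.16-0.51j)]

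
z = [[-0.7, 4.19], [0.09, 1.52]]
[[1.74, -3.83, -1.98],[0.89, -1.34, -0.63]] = z@ [[0.74, 0.14, 0.25], [0.54, -0.89, -0.43]]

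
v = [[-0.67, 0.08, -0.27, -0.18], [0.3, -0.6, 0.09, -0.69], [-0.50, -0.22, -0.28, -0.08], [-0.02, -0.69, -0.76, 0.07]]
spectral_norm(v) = 1.20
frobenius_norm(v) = 1.71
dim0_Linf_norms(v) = [0.67, 0.69, 0.76, 0.69]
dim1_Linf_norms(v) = [0.67, 0.69, 0.5, 0.76]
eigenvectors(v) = [[-0.26+0.07j, -0.26-0.07j, (0.76+0j), (0.47+0j)], [(-0.57+0.07j), (-0.57-0.07j), (-0.14+0j), 0.46+0.00j], [0.34-0.15j, (0.34+0.15j), (0.55+0j), (0.47+0j)], [0.67+0.00j, 0.67-0.00j, 0.33+0.00j, (0.59+0j)]]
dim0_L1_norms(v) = [1.49, 1.59, 1.4, 1.02]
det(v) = 0.09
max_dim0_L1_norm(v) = 1.59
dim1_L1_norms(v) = [1.2, 1.68, 1.08, 1.54]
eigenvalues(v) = [(0.28+0.09j), (0.28-0.09j), (-0.96+0j), (-1.09+0j)]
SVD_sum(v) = [[-0.06,-0.21,-0.18,-0.07], [-0.10,-0.34,-0.30,-0.12], [-0.10,-0.33,-0.28,-0.11], [-0.2,-0.68,-0.59,-0.24]] + [[-0.44, 0.22, -0.19, 0.22], [0.58, -0.29, 0.26, -0.29], [-0.28, 0.14, -0.12, 0.14], [-0.02, 0.01, -0.01, 0.01]] + [[-0.19,  0.04,  0.14,  -0.30], [-0.18,  0.03,  0.14,  -0.28], [-0.09,  0.02,  0.07,  -0.15], [0.2,  -0.04,  -0.15,  0.3]] + [[0.02, 0.04, -0.04, -0.03], [0.0, 0.0, -0.00, -0.0], [-0.03, -0.05, 0.05, 0.04], [0.01, 0.01, -0.01, -0.01]]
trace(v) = -1.48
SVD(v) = [[-0.25,-0.56,-0.56,0.56], [-0.40,0.75,-0.53,0.04], [-0.38,-0.36,-0.28,-0.81], [-0.79,-0.03,0.57,0.19]] @ diag([1.1958670814193573, 1.0139439991098322, 0.6827103590844823, 0.11280982158237278]) @ [[0.21, 0.71, 0.62, 0.25], [0.77, -0.39, 0.34, -0.38], [0.50, -0.09, -0.37, 0.77], [0.34, 0.58, -0.60, -0.44]]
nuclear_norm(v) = 3.01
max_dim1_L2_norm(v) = 1.03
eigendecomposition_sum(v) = [[(0.01+0.11j),(0.03-0.04j),(0.03-0.24j),(-0.05+0.13j)], [(-0.02+0.23j),0.07-0.07j,0.13-0.49j,(-0.14+0.26j)], [(-0.03-0.15j),(-0.03+0.05j),0.01+0.32j,0.04-0.18j], [(0.06-0.27j),-0.09+0.07j,-0.22+0.55j,0.20-0.28j]] + [[(0.01-0.11j), 0.03+0.04j, (0.03+0.24j), (-0.05-0.13j)], [-0.02-0.23j, 0.07+0.07j, 0.13+0.49j, (-0.14-0.26j)], [(-0.03+0.15j), (-0.03-0.05j), (0.01-0.32j), 0.04+0.18j], [(0.06+0.27j), (-0.09-0.07j), -0.22-0.55j, 0.20+0.28j]] + [[-0.87-0.00j, (0.66-0j), -0.12+0.00j, 0.28-0.00j], [(0.16+0j), (-0.12+0j), 0.02-0.00j, (-0.05+0j)], [(-0.64-0j), (0.48-0j), (-0.09+0j), (0.21-0j)], [(-0.38-0j), (0.29-0j), -0.05+0.00j, (0.12-0j)]] + [[0.19-0.00j, (-0.64+0j), (-0.21+0j), -0.36-0.00j], [(0.19-0j), (-0.62+0j), (-0.2+0j), (-0.35-0j)], [0.19-0.00j, (-0.64+0j), (-0.21+0j), -0.37-0.00j], [0.24-0.00j, -0.80+0.00j, (-0.26+0j), -0.46-0.00j]]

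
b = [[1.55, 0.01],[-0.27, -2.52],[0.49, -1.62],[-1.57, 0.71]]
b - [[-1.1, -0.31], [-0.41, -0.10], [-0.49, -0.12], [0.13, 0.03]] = [[2.65, 0.32],[0.14, -2.42],[0.98, -1.5],[-1.70, 0.68]]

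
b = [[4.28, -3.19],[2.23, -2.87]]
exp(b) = [[27.32, -14.53], [10.16, -5.25]]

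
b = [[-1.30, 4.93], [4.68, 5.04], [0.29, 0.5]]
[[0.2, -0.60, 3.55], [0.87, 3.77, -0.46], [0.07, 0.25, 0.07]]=b @ [[0.11, 0.73, -0.68], [0.07, 0.07, 0.54]]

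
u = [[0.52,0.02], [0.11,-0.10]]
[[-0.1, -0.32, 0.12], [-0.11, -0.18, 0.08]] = u @ [[-0.22, -0.66, 0.26],[0.82, 1.05, -0.54]]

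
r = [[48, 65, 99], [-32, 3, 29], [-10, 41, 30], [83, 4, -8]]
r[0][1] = 65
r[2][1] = 41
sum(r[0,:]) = 212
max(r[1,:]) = 29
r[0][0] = 48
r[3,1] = 4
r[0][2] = 99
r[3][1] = 4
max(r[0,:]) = 99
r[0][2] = 99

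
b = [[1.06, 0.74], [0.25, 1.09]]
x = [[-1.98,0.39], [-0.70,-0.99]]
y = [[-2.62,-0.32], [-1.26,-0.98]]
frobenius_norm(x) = 2.35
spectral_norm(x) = 2.10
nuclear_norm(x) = 3.16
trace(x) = -2.97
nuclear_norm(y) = 3.72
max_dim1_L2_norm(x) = 2.02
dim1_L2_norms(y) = [2.64, 1.6]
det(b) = 0.97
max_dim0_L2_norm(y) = 2.91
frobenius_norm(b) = 1.71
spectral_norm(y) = 3.00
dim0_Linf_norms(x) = [1.98, 0.99]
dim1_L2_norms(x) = [2.02, 1.21]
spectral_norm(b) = 1.60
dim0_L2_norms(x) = [2.1, 1.06]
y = b @ x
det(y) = 2.16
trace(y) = -3.60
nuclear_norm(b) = 2.21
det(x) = 2.23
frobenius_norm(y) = 3.08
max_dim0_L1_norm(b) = 1.83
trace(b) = 2.15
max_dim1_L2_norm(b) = 1.29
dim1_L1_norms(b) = [1.8, 1.34]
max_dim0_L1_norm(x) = 2.68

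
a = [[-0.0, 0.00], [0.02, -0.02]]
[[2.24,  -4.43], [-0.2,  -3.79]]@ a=[[-0.09,0.09],  [-0.08,0.08]]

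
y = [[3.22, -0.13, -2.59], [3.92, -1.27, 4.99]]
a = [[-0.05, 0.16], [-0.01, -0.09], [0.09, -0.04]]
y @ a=[[-0.39, 0.63], [0.27, 0.54]]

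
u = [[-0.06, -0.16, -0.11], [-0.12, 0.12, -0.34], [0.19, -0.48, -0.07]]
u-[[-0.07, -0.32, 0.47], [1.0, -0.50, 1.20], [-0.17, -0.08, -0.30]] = [[0.01, 0.16, -0.58], [-1.12, 0.62, -1.54], [0.36, -0.4, 0.23]]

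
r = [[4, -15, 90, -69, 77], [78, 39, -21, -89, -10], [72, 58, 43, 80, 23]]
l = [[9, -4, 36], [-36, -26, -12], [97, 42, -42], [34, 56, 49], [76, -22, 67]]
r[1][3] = -89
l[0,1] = -4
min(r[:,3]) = -89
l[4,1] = -22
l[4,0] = 76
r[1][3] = -89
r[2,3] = 80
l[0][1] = -4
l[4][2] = 67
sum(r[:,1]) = 82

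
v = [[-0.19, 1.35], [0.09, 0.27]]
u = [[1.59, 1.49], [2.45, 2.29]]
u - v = [[1.78, 0.14], [2.36, 2.02]]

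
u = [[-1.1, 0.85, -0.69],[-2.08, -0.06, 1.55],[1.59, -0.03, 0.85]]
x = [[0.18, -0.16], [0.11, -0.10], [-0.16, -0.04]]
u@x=[[0.01, 0.12], [-0.63, 0.28], [0.15, -0.29]]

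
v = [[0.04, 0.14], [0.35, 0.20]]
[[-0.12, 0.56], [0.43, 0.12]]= v @[[2.06,  -2.35], [-1.46,  4.70]]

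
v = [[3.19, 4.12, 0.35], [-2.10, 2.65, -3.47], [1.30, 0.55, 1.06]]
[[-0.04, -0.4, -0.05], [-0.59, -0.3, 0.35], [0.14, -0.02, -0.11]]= v @ [[0.01, -0.07, -0.02], [-0.03, -0.05, 0.01], [0.14, 0.09, -0.08]]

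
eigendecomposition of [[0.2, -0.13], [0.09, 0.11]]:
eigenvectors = [[(0.77+0j), 0.77-0.00j], [0.27-0.58j, (0.27+0.58j)]]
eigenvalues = [(0.16+0.1j), (0.16-0.1j)]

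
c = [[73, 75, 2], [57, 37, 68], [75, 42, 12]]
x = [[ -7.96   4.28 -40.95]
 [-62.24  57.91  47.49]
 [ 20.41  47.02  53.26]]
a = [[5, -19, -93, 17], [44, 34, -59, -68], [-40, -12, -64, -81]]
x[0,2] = -40.95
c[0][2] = 2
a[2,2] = -64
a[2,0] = -40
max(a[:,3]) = 17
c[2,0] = 75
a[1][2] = -59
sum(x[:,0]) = -49.790000000000006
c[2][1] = 42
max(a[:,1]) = 34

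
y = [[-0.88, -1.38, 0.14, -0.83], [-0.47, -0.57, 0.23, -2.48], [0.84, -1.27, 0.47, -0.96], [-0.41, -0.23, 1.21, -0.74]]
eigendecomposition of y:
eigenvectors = [[(0.78+0j), 0.24+0.00j, (-0.13-0.47j), -0.13+0.47j], [(0.58+0j), (-0.56+0j), (-0.52+0.06j), (-0.52-0.06j)], [(0.11+0j), (0.67+0j), -0.59+0.00j, -0.59-0.00j], [0.23+0.00j, (0.42+0j), 0.04+0.38j, (0.04-0.38j)]]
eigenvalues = [(-2.13+0j), (1.23+0j), (-0.41+1.43j), (-0.41-1.43j)]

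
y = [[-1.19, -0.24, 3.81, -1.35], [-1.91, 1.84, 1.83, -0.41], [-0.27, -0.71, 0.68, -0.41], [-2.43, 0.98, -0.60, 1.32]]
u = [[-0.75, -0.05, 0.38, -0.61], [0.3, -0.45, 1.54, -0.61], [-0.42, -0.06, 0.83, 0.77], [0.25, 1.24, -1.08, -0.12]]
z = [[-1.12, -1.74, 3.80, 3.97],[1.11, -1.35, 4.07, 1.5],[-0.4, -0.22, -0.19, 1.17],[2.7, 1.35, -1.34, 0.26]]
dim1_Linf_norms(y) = [3.81, 1.91, 0.71, 2.43]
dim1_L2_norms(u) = [1.04, 1.74, 1.21, 1.67]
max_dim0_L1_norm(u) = 3.83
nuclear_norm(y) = 9.95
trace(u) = -0.49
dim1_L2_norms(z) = [5.87, 4.68, 1.27, 3.31]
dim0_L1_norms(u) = [1.72, 1.8, 3.83, 2.11]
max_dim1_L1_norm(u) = 2.9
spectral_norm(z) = 7.36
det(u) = -1.87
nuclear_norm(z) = 12.88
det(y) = 5.09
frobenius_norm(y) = 6.21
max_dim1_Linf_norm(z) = 4.07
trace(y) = 2.65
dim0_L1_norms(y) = [5.8, 3.77, 6.92, 3.49]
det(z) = -9.57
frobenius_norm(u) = 2.89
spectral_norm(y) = 4.98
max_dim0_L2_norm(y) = 4.32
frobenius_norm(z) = 8.30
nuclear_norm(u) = 5.19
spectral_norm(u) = 2.37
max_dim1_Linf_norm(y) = 3.81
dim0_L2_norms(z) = [3.15, 2.59, 5.73, 4.41]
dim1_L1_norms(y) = [6.59, 5.99, 2.07, 5.33]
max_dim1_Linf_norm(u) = 1.54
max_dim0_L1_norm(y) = 6.92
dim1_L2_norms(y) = [4.22, 3.25, 1.1, 2.99]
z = y @ u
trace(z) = -2.40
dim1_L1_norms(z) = [10.63, 8.03, 1.98, 5.65]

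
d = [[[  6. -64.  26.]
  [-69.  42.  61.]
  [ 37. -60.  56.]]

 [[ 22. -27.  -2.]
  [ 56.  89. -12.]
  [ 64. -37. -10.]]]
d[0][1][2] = 61.0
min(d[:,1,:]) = -69.0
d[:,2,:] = [[37.0, -60.0, 56.0], [64.0, -37.0, -10.0]]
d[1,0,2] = -2.0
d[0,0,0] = 6.0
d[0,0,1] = -64.0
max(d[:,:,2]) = 61.0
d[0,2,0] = 37.0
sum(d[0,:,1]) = -82.0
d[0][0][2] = 26.0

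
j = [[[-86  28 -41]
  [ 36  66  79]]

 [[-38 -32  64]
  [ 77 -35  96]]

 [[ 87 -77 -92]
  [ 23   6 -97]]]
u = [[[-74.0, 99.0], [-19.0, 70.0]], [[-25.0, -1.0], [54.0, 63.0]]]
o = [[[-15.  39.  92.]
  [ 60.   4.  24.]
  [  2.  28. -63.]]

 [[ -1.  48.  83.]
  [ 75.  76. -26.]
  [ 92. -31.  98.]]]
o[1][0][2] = 83.0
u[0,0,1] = 99.0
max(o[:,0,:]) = 92.0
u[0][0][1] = 99.0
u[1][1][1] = 63.0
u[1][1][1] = 63.0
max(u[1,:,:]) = 63.0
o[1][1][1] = 76.0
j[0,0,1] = 28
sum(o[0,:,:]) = 171.0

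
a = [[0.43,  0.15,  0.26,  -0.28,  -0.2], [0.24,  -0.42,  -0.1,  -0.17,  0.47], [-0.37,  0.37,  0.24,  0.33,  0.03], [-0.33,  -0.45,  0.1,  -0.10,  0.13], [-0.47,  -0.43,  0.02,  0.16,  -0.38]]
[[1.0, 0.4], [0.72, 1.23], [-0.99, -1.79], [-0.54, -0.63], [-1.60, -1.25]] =a @ [[1.26, 1.96],[0.85, -0.2],[-0.55, -2.52],[-2.21, -1.21],[0.73, 0.46]]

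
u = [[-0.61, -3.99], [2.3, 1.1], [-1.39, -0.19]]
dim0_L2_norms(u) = [2.76, 4.14]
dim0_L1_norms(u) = [4.3, 5.28]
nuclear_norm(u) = 6.71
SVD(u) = [[-0.88, -0.46],[0.44, -0.72],[-0.17, 0.52]] @ diag([4.41226262303457, 2.3005083232564263]) @ [[0.40, 0.92], [-0.92, 0.40]]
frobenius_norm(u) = 4.98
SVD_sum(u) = [[-1.57, -3.57],[0.78, 1.77],[-0.30, -0.67]] + [[0.96,-0.42],[1.52,-0.67],[-1.09,0.48]]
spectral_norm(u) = 4.41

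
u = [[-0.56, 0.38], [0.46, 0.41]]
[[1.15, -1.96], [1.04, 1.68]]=u@[[-0.18,3.56],  [2.75,0.10]]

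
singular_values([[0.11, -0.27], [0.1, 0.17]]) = [0.32, 0.14]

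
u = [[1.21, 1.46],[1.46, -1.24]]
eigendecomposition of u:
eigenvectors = [[0.91,  -0.42], [0.42,  0.91]]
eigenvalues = [1.89, -1.92]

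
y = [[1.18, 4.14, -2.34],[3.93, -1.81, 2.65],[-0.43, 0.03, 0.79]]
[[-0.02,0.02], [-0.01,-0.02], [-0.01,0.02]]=y@[[0.0,  -0.01], [-0.01,  0.02], [-0.01,  0.02]]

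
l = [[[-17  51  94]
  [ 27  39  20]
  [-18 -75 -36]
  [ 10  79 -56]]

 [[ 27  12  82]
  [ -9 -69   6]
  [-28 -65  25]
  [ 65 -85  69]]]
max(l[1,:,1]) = 12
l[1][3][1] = -85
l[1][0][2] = 82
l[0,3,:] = [10, 79, -56]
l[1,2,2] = 25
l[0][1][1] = 39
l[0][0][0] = -17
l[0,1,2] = 20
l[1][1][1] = -69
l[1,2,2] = 25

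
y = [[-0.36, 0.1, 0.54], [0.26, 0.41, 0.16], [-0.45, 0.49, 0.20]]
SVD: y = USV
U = [[-0.65,  0.41,  -0.63], [-0.20,  -0.9,  -0.38], [-0.73,  -0.12,  0.67]]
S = [0.89, 0.51, 0.34]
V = [[0.57,-0.56,-0.59], [-0.64,-0.76,0.11], [-0.51,0.32,-0.80]]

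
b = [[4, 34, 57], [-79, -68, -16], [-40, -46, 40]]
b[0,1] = 34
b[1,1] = -68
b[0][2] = 57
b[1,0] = -79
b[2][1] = -46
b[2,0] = -40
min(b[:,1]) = -68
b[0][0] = 4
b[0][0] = 4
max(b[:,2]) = 57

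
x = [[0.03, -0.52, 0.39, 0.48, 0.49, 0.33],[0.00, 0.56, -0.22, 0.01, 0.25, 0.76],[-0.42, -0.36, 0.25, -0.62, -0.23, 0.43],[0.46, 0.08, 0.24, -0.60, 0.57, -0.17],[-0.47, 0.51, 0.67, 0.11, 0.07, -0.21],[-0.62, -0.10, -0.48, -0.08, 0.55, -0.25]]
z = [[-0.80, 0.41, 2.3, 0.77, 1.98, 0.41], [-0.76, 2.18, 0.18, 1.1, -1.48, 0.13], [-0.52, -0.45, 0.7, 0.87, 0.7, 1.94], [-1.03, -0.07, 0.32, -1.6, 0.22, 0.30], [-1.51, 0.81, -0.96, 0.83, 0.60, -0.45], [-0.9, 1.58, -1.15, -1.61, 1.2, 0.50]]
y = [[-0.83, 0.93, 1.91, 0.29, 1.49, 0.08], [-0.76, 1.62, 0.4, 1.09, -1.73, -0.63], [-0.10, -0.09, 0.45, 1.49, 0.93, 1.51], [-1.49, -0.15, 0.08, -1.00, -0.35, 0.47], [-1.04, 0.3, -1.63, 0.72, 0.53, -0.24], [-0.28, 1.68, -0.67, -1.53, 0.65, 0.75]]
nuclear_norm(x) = 5.99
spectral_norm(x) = 1.01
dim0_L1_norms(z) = [5.52, 5.5, 5.61, 6.78, 6.18, 3.73]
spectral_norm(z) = 3.72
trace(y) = 1.52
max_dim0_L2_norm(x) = 1.0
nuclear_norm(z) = 15.03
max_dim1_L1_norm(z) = 6.94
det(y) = -134.04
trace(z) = 1.58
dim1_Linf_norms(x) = [0.52, 0.76, 0.62, 0.6, 0.67, 0.62]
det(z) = -146.17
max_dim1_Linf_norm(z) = 2.3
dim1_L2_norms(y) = [2.74, 2.82, 2.36, 1.9, 2.16, 2.58]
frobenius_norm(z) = 6.59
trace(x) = 0.06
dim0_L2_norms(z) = [2.37, 2.88, 2.86, 2.9, 2.91, 2.12]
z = y + x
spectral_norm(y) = 3.10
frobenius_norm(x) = 2.44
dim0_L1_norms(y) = [4.5, 4.77, 5.14, 6.12, 5.68, 3.68]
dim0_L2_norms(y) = [2.16, 2.54, 2.67, 2.71, 2.63, 1.88]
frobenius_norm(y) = 6.00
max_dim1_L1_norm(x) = 2.31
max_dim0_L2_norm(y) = 2.71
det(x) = -0.99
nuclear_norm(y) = 14.17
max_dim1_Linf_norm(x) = 0.76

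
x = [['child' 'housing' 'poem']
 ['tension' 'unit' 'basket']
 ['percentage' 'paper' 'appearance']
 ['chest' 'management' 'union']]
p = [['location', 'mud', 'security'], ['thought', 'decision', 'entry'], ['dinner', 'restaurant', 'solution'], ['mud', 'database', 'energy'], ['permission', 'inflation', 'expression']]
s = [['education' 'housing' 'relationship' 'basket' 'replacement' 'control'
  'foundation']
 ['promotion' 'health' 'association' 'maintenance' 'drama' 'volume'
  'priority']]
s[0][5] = 'control'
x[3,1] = 'management'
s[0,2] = 'relationship'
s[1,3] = 'maintenance'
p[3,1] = 'database'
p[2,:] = ['dinner', 'restaurant', 'solution']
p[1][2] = 'entry'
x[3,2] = 'union'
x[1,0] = 'tension'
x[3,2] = 'union'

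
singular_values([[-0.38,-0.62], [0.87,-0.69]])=[1.12, 0.72]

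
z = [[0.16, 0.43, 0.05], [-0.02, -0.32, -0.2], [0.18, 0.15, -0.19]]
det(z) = 0.000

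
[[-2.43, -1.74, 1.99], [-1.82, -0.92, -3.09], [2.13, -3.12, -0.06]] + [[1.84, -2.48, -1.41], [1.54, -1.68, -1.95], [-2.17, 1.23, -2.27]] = [[-0.59, -4.22, 0.58], [-0.28, -2.60, -5.04], [-0.04, -1.89, -2.33]]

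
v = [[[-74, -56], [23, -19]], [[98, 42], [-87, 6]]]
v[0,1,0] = 23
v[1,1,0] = -87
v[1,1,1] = 6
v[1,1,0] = -87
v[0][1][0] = 23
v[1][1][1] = 6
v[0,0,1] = -56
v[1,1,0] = -87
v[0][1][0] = 23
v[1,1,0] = -87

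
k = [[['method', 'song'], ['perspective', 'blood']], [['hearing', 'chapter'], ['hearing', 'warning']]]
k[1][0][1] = 'chapter'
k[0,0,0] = 'method'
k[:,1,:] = [['perspective', 'blood'], ['hearing', 'warning']]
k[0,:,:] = [['method', 'song'], ['perspective', 'blood']]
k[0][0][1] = 'song'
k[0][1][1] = 'blood'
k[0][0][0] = 'method'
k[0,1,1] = 'blood'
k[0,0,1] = 'song'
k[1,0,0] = 'hearing'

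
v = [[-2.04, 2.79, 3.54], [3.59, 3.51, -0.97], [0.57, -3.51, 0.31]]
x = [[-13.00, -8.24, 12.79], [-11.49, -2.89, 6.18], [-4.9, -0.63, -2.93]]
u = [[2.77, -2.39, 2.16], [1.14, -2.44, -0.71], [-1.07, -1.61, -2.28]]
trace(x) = -18.82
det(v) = -51.61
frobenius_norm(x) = 24.74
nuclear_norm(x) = 31.98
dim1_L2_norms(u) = [4.25, 2.79, 2.99]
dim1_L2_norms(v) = [4.95, 5.11, 3.57]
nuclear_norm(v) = 12.69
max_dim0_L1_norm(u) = 6.44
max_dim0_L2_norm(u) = 3.78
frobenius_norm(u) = 5.89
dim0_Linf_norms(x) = [13.0, 8.24, 12.79]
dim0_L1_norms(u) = [4.98, 6.44, 5.15]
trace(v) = 1.78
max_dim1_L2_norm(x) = 20.01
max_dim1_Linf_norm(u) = 2.77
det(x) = 277.70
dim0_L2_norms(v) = [4.17, 5.69, 3.68]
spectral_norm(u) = 4.71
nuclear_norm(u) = 8.56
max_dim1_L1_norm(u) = 7.32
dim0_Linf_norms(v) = [3.59, 3.51, 3.54]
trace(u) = -1.95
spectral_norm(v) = 5.85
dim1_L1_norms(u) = [7.32, 4.29, 4.96]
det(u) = -5.39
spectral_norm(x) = 23.86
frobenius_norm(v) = 7.96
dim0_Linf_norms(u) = [2.77, 2.44, 2.28]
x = u @ v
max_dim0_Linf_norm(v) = 3.59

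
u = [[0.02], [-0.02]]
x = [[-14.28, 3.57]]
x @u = [[-0.36]]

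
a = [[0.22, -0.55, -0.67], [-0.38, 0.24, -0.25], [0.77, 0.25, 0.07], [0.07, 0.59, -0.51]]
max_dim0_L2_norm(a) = 0.89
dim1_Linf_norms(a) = [0.67, 0.38, 0.77, 0.59]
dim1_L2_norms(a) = [0.89, 0.51, 0.81, 0.78]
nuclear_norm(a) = 2.65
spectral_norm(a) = 0.90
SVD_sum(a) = [[0.45, 0.02, -0.36], [-0.11, -0.00, 0.08], [0.44, 0.02, -0.35], [0.30, 0.01, -0.24]] + [[-0.24, -0.56, -0.32], [-0.02, -0.04, -0.03], [0.17, 0.41, 0.24], [0.09, 0.21, 0.12]] + [[0.01, -0.01, 0.01], [-0.25, 0.29, -0.31], [0.15, -0.17, 0.18], [-0.32, 0.37, -0.39]]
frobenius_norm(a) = 1.53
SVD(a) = [[-0.63, 0.77, -0.02], [0.15, 0.06, 0.58], [-0.63, -0.56, -0.35], [-0.43, -0.29, 0.74]] @ diag([0.9046851043323025, 0.8913555441623594, 0.851310845631767]) @ [[-0.78, -0.03, 0.62], [-0.34, -0.81, -0.47], [-0.52, 0.58, -0.63]]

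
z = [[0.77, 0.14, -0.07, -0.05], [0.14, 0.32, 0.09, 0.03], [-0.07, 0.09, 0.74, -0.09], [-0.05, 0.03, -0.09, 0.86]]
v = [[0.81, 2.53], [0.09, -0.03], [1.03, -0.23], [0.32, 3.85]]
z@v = [[0.55, 1.77], [0.24, 0.44], [0.68, -0.70], [0.14, 3.2]]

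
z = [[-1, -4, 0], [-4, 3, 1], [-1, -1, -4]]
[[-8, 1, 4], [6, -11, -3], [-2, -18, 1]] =z @ [[0, 3, 0], [2, -1, -1], [0, 4, 0]]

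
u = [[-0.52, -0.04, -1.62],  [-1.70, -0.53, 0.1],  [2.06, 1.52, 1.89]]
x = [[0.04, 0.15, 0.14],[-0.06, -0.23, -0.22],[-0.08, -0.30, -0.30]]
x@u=[[0.01, 0.13, 0.21], [-0.03, -0.21, -0.34], [-0.07, -0.29, -0.47]]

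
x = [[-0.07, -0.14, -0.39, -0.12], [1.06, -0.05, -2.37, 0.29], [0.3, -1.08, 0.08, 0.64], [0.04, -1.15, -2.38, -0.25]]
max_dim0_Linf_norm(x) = 2.38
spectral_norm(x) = 3.58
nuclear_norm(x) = 5.98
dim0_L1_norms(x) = [1.47, 2.42, 5.22, 1.3]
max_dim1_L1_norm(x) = 3.82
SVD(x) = [[0.11,  -0.02,  0.20,  -0.97], [0.69,  0.44,  -0.57,  -0.05], [0.08,  -0.83,  -0.54,  -0.09], [0.71,  -0.33,  0.59,  0.20]] @ diag([3.582029207646339, 1.355763570099787, 1.035598064538228, 0.0029234027253432207]) @ [[0.22, -0.27, -0.94, 0.02], [0.15, 0.93, -0.23, -0.24], [-0.73, -0.09, -0.16, -0.66], [0.63, -0.23, 0.20, -0.71]]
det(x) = -0.01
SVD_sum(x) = [[0.08,-0.1,-0.36,0.01], [0.54,-0.66,-2.32,0.04], [0.06,-0.08,-0.27,0.0], [0.55,-0.68,-2.39,0.04]] + [[-0.0, -0.02, 0.01, 0.01], [0.09, 0.56, -0.14, -0.14], [-0.17, -1.05, 0.26, 0.27], [-0.07, -0.42, 0.11, 0.11]] + [[-0.15, -0.02, -0.03, -0.13], [0.43, 0.05, 0.09, 0.39], [0.41, 0.05, 0.09, 0.37], [-0.44, -0.05, -0.09, -0.4]] + [[-0.00, 0.00, -0.0, 0.00], [-0.0, 0.00, -0.0, 0.00], [-0.0, 0.0, -0.0, 0.0], [0.0, -0.00, 0.00, -0.00]]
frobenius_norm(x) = 3.97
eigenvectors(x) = [[(0.15+0.04j), 0.15-0.04j, -0.04+0.00j, -0.63+0.00j], [(0.3-0.35j), 0.30+0.35j, (-0.83+0j), (0.23+0j)], [(0.09-0.27j), (0.09+0.27j), 0.53+0.00j, (-0.2+0j)], [(0.83+0j), 0.83-0.00j, (-0.16+0j), (0.72+0j)]]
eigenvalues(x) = [(-0.92+1.27j), (-0.92-1.27j), (1.56+0j), (-0+0j)]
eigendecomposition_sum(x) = [[(-0.04+0.15j),(-0.09-0.13j),(-0.17-0.16j),(-0.05+0.13j)], [0.34+0.31j,(-0.47+0.08j),-0.63+0.25j,0.28+0.31j], [0.27+0.10j,(-0.26+0.16j),-0.31+0.29j,(0.23+0.12j)], [(-0.02+0.83j),(-0.66-0.55j),(-1.08-0.58j),(-0.1+0.75j)]] + [[(-0.04-0.15j), -0.09+0.13j, (-0.17+0.16j), -0.05-0.13j], [0.34-0.31j, (-0.47-0.08j), -0.63-0.25j, 0.28-0.31j], [0.27-0.10j, -0.26-0.16j, -0.31-0.29j, (0.23-0.12j)], [(-0.02-0.83j), (-0.66+0.55j), (-1.08+0.58j), (-0.1-0.75j)]] + [[(0.02-0j), (0.05-0j), (-0.06-0j), (-0.01-0j)], [0.37-0.00j, (0.9-0j), -1.10-0.00j, (-0.27-0j)], [(-0.24+0j), -0.57+0.00j, (0.7+0j), 0.17+0.00j], [(0.07-0j), (0.18-0j), -0.22-0.00j, -0.05-0.00j]] + [[(-0+0j),-0.00+0.00j,(-0+0j),0.00+0.00j], [-0j,0.00-0.00j,0.00-0.00j,-0.00-0.00j], [(-0+0j),(-0+0j),(-0+0j),0.00+0.00j], [0.00-0.00j,-0j,-0j,(-0-0j)]]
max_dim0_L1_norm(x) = 5.22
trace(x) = -0.29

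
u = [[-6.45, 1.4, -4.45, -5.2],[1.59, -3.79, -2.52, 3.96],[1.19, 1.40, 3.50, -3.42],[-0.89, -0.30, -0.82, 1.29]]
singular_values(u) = [10.06, 7.44, 1.8, 0.41]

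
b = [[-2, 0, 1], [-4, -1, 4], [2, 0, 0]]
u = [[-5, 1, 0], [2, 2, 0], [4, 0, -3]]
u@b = [[6, -1, -1], [-12, -2, 10], [-14, 0, 4]]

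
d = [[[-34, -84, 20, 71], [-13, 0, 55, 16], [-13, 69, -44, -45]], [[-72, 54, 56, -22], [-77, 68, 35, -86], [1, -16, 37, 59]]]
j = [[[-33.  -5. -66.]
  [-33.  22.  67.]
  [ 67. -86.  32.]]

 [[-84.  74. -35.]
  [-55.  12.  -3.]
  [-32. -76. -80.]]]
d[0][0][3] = 71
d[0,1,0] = -13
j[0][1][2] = 67.0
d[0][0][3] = 71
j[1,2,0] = -32.0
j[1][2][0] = -32.0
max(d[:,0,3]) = 71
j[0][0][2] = -66.0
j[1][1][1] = 12.0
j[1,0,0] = -84.0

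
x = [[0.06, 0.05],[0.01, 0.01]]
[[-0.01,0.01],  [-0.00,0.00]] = x @ [[-0.52,0.75], [0.43,-0.61]]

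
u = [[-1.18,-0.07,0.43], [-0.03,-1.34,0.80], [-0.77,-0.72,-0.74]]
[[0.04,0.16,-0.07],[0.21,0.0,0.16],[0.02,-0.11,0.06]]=u@ [[0.00, -0.09, 0.06], [-0.11, 0.09, -0.13], [0.08, 0.15, -0.02]]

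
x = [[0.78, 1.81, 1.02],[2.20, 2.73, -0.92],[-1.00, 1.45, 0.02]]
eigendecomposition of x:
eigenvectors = [[-0.53+0.00j,(-0.11+0.54j),-0.11-0.54j], [(-0.83+0j),0.04-0.38j,(0.04+0.38j)], [-0.17+0.00j,-0.74+0.00j,-0.74-0.00j]]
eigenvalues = [(3.94+0j), (-0.21+1.47j), (-0.21-1.47j)]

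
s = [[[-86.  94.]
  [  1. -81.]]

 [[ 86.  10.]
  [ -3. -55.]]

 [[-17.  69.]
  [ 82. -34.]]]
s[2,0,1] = 69.0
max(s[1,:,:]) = 86.0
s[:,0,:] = [[-86.0, 94.0], [86.0, 10.0], [-17.0, 69.0]]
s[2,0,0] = -17.0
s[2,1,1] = -34.0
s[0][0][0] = -86.0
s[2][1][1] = -34.0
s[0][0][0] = -86.0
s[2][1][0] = 82.0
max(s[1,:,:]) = 86.0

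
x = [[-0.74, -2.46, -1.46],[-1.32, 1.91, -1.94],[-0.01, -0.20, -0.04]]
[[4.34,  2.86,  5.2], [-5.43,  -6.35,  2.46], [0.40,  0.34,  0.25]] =x@[[-0.91, 2.6, -0.93],[-2.22, -1.79, -0.92],[1.23, -0.26, -1.54]]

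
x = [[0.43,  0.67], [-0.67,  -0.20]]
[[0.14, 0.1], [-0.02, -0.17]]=x@[[-0.04, 0.25], [0.23, -0.01]]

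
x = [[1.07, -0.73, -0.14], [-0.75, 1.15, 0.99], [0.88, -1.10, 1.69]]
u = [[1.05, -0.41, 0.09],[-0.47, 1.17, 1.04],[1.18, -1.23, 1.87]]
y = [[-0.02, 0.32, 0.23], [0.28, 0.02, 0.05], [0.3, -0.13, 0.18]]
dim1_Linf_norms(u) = [1.05, 1.17, 1.87]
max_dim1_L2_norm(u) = 2.53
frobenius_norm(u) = 3.22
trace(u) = 4.09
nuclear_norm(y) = 0.97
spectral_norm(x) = 2.40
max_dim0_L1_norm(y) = 0.6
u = x + y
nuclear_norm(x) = 4.65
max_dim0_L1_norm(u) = 3.0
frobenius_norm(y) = 0.61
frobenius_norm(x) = 3.07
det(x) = 1.71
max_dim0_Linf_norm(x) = 1.69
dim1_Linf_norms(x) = [1.07, 1.15, 1.69]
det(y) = -0.02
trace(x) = 3.91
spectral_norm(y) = 0.45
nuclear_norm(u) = 4.97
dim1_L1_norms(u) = [1.55, 2.68, 4.28]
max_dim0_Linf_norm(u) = 1.87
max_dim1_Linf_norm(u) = 1.87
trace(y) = 0.18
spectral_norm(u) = 2.66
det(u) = 2.70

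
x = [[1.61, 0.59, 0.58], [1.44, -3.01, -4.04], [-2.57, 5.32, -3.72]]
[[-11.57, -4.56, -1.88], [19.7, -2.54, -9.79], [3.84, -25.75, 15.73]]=x @ [[-4.47, -2.36, -1.99], [-3.92, -4.03, 2.10], [-3.55, 2.79, 0.15]]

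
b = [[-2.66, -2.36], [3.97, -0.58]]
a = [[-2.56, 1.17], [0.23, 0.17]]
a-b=[[0.10, 3.53], [-3.74, 0.75]]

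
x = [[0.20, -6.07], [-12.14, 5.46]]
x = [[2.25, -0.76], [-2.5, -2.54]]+[[-2.05, -5.31], [-9.64, 8.0]]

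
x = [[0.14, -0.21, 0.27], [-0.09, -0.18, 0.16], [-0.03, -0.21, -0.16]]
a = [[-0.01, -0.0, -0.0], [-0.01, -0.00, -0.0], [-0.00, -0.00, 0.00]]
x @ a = [[0.00, 0.0, 0.0], [0.0, 0.0, 0.00], [0.0, 0.0, 0.00]]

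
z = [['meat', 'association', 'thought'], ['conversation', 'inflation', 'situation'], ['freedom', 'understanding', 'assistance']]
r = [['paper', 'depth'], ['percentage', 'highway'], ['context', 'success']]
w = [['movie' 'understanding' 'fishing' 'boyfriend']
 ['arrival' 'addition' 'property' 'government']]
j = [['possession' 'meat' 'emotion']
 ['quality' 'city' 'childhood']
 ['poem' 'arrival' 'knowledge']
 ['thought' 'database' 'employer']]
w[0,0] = 'movie'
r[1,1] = 'highway'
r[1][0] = 'percentage'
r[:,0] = ['paper', 'percentage', 'context']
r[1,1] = 'highway'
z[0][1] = 'association'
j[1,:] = ['quality', 'city', 'childhood']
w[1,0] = 'arrival'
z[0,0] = 'meat'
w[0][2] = 'fishing'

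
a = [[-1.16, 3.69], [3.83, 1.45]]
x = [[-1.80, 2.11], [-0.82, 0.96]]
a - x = [[0.64, 1.58], [4.65, 0.49]]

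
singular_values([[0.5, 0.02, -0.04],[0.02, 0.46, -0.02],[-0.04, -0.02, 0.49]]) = [0.54, 0.46, 0.45]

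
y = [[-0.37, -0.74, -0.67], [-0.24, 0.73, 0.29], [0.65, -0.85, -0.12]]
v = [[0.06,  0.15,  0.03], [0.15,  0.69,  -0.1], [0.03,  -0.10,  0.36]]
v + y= [[-0.31, -0.59, -0.64], [-0.09, 1.42, 0.19], [0.68, -0.95, 0.24]]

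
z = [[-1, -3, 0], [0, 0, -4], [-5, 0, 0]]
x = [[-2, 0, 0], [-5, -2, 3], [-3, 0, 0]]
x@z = [[2, 6, 0], [-10, 15, 8], [3, 9, 0]]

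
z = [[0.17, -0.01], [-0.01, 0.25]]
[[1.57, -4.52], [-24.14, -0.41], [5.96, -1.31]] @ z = [[0.31, -1.15], [-4.1, 0.14], [1.03, -0.39]]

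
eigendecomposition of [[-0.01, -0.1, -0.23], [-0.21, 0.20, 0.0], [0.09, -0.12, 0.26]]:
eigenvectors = [[(-0.8+0j), 0.29-0.34j, (0.29+0.34j)],[-0.60+0.00j, (0.25+0.54j), 0.25-0.54j],[0.00+0.00j, (-0.67+0j), -0.67-0.00j]]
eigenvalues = [(-0.08+0j), (0.27+0.14j), (0.27-0.14j)]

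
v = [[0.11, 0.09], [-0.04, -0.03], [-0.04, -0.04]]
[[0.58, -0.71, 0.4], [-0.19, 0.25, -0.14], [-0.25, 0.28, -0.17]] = v @ [[0.73, -3.91, 1.22],[5.52, -3.11, 2.93]]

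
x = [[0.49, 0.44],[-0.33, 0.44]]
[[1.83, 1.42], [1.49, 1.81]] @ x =[[0.43, 1.43], [0.13, 1.45]]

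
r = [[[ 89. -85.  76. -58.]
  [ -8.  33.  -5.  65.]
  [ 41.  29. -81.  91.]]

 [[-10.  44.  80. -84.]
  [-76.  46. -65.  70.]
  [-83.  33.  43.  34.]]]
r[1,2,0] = -83.0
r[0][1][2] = -5.0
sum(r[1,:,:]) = 32.0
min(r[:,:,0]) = -83.0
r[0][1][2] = -5.0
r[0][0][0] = 89.0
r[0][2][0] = 41.0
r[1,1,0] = -76.0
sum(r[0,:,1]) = -23.0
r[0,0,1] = -85.0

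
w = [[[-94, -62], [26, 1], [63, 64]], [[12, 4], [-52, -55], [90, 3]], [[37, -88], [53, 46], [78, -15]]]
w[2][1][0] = 53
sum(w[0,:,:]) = -2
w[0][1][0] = 26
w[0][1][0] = 26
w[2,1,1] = 46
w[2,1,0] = 53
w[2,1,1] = 46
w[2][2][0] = 78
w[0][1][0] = 26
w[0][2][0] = 63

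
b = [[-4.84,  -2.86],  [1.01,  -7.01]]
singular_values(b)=[7.66, 4.81]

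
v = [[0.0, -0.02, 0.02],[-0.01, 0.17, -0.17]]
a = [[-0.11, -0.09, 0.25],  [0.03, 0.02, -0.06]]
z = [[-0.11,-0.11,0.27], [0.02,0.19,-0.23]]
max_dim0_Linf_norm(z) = 0.27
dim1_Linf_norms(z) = [0.27, 0.23]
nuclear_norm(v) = 0.24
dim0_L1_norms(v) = [0.01, 0.19, 0.19]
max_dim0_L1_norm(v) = 0.19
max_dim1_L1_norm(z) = 0.49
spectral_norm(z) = 0.42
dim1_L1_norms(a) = [0.45, 0.11]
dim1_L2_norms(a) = [0.29, 0.07]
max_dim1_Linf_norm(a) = 0.25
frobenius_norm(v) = 0.24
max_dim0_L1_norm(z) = 0.5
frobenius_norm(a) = 0.30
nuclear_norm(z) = 0.51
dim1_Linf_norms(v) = [0.02, 0.17]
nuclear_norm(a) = 0.30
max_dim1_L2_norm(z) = 0.31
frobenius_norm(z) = 0.43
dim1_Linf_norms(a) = [0.25, 0.06]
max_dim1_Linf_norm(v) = 0.17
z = v + a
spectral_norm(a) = 0.30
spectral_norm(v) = 0.24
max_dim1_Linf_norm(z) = 0.27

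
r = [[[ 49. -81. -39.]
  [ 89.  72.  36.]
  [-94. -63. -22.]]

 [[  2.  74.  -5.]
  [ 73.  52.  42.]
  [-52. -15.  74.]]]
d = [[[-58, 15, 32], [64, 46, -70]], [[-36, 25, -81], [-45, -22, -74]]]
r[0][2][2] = -22.0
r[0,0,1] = -81.0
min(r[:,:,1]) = -81.0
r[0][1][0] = 89.0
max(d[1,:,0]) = -36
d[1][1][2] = -74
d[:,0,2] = [32, -81]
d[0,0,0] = -58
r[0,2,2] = -22.0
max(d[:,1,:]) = 64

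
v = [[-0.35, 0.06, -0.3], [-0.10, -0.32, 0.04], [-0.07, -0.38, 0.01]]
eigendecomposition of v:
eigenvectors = [[(0.81+0j), (-0.62+0.2j), -0.62-0.20j], [(0.4+0j), 0.29-0.22j, (0.29+0.22j)], [0.43+0.00j, (0.66+0j), (0.66-0j)]]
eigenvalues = [(-0.48+0j), (-0.09+0.1j), (-0.09-0.1j)]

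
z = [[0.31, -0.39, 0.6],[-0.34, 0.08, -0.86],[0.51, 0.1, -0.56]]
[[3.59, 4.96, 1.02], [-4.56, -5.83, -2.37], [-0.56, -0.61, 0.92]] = z @ [[3.32, 4.47, 3.2], [-0.5, -1.7, 2.6], [3.94, 4.85, 1.73]]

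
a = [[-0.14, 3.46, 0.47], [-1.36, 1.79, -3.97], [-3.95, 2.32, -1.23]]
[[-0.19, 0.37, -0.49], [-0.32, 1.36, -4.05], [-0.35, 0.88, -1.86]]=a@[[0.04, -0.06, 0.04], [-0.06, 0.14, -0.26], [0.04, -0.26, 0.89]]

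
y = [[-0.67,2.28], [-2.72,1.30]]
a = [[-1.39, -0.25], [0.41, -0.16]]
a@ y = [[1.61, -3.49], [0.16, 0.73]]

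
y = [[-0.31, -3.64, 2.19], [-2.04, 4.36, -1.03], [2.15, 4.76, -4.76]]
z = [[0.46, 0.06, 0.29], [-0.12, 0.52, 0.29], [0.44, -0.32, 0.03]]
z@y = [[0.36,-0.03,-0.43], [-0.40,4.08,-2.18], [0.58,-2.85,1.15]]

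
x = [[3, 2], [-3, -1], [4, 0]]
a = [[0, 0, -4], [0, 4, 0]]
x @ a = [[0, 8, -12], [0, -4, 12], [0, 0, -16]]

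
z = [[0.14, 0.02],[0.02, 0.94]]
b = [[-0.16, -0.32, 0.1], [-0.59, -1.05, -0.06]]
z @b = [[-0.03, -0.07, 0.01], [-0.56, -0.99, -0.05]]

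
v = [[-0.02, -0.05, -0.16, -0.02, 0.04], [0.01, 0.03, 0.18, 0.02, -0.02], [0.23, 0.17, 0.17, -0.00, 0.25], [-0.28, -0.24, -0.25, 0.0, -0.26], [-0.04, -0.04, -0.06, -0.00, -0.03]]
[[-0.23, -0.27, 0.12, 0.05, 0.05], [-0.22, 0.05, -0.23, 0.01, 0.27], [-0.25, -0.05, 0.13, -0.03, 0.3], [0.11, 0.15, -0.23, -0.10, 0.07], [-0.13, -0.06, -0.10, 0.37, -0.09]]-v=[[-0.21, -0.22, 0.28, 0.07, 0.01], [-0.23, 0.02, -0.41, -0.01, 0.29], [-0.48, -0.22, -0.04, -0.03, 0.05], [0.39, 0.39, 0.02, -0.1, 0.33], [-0.09, -0.02, -0.04, 0.37, -0.06]]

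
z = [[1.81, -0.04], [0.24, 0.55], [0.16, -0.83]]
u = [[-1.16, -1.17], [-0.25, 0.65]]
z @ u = [[-2.09, -2.14],[-0.42, 0.08],[0.02, -0.73]]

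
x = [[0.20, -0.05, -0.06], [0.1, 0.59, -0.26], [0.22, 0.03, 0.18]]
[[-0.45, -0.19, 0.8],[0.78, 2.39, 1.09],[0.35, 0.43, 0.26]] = x @ [[-0.83, 0.49, 3.28], [2.58, 4.42, 0.15], [2.53, 1.04, -2.60]]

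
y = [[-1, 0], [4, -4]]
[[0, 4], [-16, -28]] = y @ [[0, -4], [4, 3]]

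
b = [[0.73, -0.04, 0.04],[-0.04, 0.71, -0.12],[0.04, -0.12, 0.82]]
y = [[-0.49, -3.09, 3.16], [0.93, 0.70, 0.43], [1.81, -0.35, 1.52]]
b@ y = [[-0.32, -2.30, 2.35],[0.46, 0.66, -0.00],[1.35, -0.49, 1.32]]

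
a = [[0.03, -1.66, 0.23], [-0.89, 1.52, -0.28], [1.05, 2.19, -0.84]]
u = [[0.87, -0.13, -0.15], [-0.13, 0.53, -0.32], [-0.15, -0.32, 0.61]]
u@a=[[-0.02, -1.97, 0.36], [-0.81, 0.32, 0.09], [0.92, 1.1, -0.46]]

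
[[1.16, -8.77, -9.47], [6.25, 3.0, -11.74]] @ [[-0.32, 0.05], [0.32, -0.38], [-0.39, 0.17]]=[[0.52,1.78], [3.54,-2.82]]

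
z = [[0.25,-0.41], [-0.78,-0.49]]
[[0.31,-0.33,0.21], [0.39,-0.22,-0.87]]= z @ [[-0.01, -0.16, 1.04], [-0.77, 0.71, 0.11]]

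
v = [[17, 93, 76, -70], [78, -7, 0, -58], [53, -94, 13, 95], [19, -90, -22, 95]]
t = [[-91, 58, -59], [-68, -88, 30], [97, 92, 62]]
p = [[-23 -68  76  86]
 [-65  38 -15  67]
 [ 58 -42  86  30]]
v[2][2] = 13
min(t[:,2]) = -59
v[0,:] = [17, 93, 76, -70]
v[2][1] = -94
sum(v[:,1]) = -98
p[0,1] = -68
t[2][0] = 97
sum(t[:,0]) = -62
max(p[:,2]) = 86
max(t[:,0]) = 97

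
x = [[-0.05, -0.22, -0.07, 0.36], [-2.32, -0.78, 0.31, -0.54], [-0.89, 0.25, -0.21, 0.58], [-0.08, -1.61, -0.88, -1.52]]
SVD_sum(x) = [[0.0, 0.00, 0.0, 0.00], [-1.52, -1.24, -0.25, -1.03], [-0.15, -0.12, -0.02, -0.1], [-1.19, -0.97, -0.19, -0.81]] + [[-0.07, 0.04, 0.03, 0.05], [-0.82, 0.46, 0.38, 0.58], [-0.67, 0.37, 0.31, 0.47], [1.14, -0.63, -0.52, -0.8]] + [[-0.03,-0.05,-0.24,0.16], [0.02,0.04,0.16,-0.11], [-0.05,-0.09,-0.43,0.28], [-0.02,-0.03,-0.15,0.1]] + [[0.05, -0.21, 0.14, 0.15], [0.01, -0.03, 0.02, 0.02], [-0.02, 0.1, -0.07, -0.07], [-0.01, 0.02, -0.02, -0.02]]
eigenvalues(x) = [(0.91+0j), (-1.31+0.18j), (-1.31-0.18j), (-0.85+0j)]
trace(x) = -2.56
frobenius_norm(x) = 3.67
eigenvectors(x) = [[0.38+0.00j, 0.20+0.04j, (0.2-0.04j), (0.21+0j)], [(-0.73+0j), (-0.23+0.01j), (-0.23-0.01j), (-0.26+0j)], [-0.19+0.00j, (0.59+0.12j), 0.59-0.12j, (0.82+0j)], [(0.54+0j), (-0.74+0j), -0.74-0.00j, -0.47+0.00j]]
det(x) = -1.36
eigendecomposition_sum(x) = [[(0.47-0j), -0.15+0.00j, -0.13+0.00j, 0.07+0.00j], [(-0.89+0j), (0.28+0j), (0.24+0j), -0.14-0.00j], [-0.23+0.00j, (0.07+0j), (0.06+0j), -0.04-0.00j], [0.66-0.00j, -0.21+0.00j, (-0.18+0j), (0.1+0j)]] + [[-0.95+3.36j, -0.37+1.94j, (0.27-0.13j), (0.26+0.2j)], [0.14-4.03j, -0.11-2.27j, (-0.27+0.22j), (-0.35-0.15j)], [-2.99+9.89j, (-1.22+5.71j), (0.82-0.37j), (0.76+0.6j)], [1.17-12.75j, (0.05-7.24j), -0.90+0.65j, (-1.07-0.54j)]] + [[-0.95-3.36j, (-0.37-1.94j), 0.27+0.13j, 0.26-0.20j], [0.14+4.03j, -0.11+2.27j, (-0.27-0.22j), -0.35+0.15j], [-2.99-9.89j, (-1.22-5.71j), (0.82+0.37j), 0.76-0.60j], [1.17+12.75j, 0.05+7.24j, (-0.9-0.65j), -1.07+0.54j]] + [[(1.37+0j), (0.67+0j), -0.49-0.00j, -0.23+0.00j], [-1.71-0.00j, (-0.84-0j), (0.61+0j), (0.29-0j)], [5.33+0.00j, 2.61+0.00j, -1.91-0.00j, -0.90+0.00j], [-3.08-0.00j, (-1.51-0j), (1.1+0j), (0.52-0j)]]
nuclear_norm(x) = 6.03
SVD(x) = [[0.0, 0.05, -0.45, 0.89], [-0.78, 0.53, 0.3, 0.12], [-0.08, 0.43, -0.79, -0.42], [-0.62, -0.73, -0.28, -0.10]] @ diag([2.8439829001083923, 2.202614361489657, 0.6588846873333389, 0.32927527579248356]) @ [[0.68, 0.56, 0.11, 0.46], [-0.71, 0.39, 0.32, 0.49], [0.09, 0.18, 0.81, -0.54], [0.17, -0.71, 0.47, 0.50]]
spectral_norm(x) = 2.84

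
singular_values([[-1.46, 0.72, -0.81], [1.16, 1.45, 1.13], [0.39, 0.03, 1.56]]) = [2.73, 1.53, 0.91]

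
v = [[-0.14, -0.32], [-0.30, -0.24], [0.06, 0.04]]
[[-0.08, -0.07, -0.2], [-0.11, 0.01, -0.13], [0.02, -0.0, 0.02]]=v@[[0.24, -0.31, -0.11], [0.16, 0.35, 0.67]]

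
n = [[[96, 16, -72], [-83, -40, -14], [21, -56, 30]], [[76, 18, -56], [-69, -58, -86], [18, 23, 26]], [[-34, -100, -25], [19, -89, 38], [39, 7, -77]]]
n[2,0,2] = -25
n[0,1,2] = -14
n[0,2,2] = 30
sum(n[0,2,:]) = -5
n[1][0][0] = 76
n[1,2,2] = 26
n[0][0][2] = -72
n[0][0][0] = 96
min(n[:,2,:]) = -77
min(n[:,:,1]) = -100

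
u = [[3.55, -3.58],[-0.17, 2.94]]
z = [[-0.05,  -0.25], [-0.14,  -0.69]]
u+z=[[3.50, -3.83],[-0.31, 2.25]]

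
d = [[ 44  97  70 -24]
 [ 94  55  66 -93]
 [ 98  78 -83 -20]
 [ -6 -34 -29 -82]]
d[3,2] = -29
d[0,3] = -24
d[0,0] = 44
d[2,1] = 78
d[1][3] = -93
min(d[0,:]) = -24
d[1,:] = [94, 55, 66, -93]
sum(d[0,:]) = 187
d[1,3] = -93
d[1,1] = 55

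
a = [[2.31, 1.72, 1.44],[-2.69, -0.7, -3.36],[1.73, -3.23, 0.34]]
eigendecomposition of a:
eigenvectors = [[0.04, 0.33, -0.37], [0.65, 0.58, 0.58], [-0.76, -0.74, 0.72]]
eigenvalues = [3.02, 2.08, -3.15]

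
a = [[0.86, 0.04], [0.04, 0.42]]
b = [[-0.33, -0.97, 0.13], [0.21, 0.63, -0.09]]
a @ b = [[-0.28, -0.81, 0.11], [0.08, 0.23, -0.03]]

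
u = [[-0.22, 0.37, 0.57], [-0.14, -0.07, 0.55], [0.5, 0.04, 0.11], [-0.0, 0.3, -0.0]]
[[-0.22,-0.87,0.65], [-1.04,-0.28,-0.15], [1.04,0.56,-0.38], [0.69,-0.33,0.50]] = u@ [[2.13, 1.28, -0.84], [2.30, -1.11, 1.67], [-1.06, -0.32, -0.27]]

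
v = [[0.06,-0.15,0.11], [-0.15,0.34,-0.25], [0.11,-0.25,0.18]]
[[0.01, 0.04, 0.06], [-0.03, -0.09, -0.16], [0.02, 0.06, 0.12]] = v @[[0.91, -0.54, 1.87], [0.18, 0.46, 0.93], [-0.18, 1.31, 0.80]]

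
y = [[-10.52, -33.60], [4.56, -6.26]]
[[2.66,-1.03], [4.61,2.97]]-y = [[13.18, 32.57],[0.05, 9.23]]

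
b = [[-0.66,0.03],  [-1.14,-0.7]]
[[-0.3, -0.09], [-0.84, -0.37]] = b @ [[0.48, 0.15], [0.42, 0.29]]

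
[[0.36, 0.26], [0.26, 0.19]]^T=[[0.36, 0.26],[0.26, 0.19]]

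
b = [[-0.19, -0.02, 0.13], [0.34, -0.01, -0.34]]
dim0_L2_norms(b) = [0.39, 0.02, 0.36]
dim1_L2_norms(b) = [0.23, 0.48]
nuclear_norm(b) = 0.58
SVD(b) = [[-0.43, 0.90], [0.90, 0.43]] @ diag([0.5317219983947554, 0.04440401359210358]) @ [[0.73, -0.0, -0.68], [-0.59, -0.5, -0.63]]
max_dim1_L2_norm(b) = 0.48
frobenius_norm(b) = 0.53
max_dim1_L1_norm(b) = 0.69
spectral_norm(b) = 0.53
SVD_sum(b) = [[-0.17, 0.00, 0.16], [0.35, -0.0, -0.33]] + [[-0.02, -0.02, -0.03], [-0.01, -0.01, -0.01]]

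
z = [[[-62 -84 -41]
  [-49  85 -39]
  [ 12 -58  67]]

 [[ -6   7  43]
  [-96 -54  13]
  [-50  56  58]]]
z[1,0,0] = -6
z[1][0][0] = -6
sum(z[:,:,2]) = 101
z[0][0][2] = -41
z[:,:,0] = [[-62, -49, 12], [-6, -96, -50]]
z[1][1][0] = -96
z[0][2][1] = -58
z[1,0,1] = 7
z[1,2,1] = 56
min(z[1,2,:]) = -50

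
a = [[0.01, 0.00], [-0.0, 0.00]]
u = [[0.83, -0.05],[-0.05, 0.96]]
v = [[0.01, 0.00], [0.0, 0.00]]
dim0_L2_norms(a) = [0.01, 0.0]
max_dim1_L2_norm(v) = 0.01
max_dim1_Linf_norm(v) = 0.01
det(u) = 0.79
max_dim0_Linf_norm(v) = 0.01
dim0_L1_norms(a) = [0.01, 0.0]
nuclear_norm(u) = 1.79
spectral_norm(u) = 0.98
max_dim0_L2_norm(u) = 0.96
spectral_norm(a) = 0.01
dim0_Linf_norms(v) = [0.01, 0.0]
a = u @ v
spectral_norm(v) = 0.01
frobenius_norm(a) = 0.01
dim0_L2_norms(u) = [0.83, 0.96]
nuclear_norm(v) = 0.01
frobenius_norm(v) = 0.01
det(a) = 0.00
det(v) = 0.00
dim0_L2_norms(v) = [0.01, 0.0]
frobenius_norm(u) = 1.27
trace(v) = 0.01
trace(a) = 0.01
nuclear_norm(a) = 0.01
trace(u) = 1.79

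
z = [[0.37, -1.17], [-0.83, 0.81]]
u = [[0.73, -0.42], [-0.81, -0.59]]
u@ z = [[0.62, -1.19], [0.19, 0.47]]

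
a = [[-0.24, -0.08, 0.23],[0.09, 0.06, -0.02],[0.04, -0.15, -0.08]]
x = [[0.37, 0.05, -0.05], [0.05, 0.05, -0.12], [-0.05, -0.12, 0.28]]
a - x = [[-0.61, -0.13, 0.28], [0.04, 0.01, 0.1], [0.09, -0.03, -0.36]]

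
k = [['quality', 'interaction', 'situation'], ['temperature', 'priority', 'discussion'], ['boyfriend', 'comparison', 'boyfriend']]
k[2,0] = 'boyfriend'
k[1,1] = 'priority'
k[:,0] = ['quality', 'temperature', 'boyfriend']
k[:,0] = ['quality', 'temperature', 'boyfriend']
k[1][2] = 'discussion'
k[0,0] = 'quality'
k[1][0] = 'temperature'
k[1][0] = 'temperature'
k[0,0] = 'quality'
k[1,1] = 'priority'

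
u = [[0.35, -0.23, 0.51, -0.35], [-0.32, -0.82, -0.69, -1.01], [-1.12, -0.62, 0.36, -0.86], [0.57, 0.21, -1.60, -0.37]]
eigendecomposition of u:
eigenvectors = [[(-0.32+0.44j), -0.32-0.44j, (-0.05+0j), 0.04+0.00j], [-0.07+0.01j, -0.07-0.01j, -0.81+0.00j, -0.87+0.00j], [-0.56-0.14j, (-0.56+0.14j), (-0.43+0j), (-0.11+0j)], [0.61+0.00j, 0.61-0.00j, -0.38+0.00j, 0.48+0.00j]]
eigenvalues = [(0.76+0.79j), (0.76-0.79j), (-1.68+0j), (-0.33+0j)]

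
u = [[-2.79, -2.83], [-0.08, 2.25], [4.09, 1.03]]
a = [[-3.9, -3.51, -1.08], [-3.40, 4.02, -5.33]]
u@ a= [[20.5, -1.58, 18.10], [-7.34, 9.33, -11.91], [-19.45, -10.22, -9.91]]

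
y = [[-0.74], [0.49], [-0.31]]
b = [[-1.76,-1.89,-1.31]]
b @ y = [[0.78]]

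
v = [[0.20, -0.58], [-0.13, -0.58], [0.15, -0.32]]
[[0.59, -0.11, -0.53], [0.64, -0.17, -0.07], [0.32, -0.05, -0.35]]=v @ [[-0.16, 0.19, -1.39], [-1.07, 0.25, 0.43]]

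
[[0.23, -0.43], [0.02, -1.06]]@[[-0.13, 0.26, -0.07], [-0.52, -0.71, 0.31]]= [[0.19, 0.37, -0.15],[0.55, 0.76, -0.33]]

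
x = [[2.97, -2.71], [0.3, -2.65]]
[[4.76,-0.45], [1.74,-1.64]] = x@[[1.12, 0.46], [-0.53, 0.67]]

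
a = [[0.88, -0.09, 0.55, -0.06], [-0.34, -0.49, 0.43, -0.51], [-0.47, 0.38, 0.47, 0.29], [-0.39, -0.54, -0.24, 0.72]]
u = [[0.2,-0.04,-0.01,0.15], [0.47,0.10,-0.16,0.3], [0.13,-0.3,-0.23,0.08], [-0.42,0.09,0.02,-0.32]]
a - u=[[0.68, -0.05, 0.56, -0.21], [-0.81, -0.59, 0.59, -0.81], [-0.60, 0.68, 0.70, 0.21], [0.03, -0.63, -0.26, 1.04]]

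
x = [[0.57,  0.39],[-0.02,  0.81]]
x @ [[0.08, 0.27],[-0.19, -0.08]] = [[-0.03, 0.12],[-0.16, -0.07]]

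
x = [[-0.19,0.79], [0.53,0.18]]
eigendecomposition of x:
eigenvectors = [[-0.85, -0.68], [0.53, -0.74]]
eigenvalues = [-0.68, 0.67]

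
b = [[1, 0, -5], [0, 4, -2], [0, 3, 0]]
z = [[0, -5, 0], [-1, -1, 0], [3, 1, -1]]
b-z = [[1, 5, -5], [1, 5, -2], [-3, 2, 1]]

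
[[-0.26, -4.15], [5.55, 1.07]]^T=[[-0.26, 5.55], [-4.15, 1.07]]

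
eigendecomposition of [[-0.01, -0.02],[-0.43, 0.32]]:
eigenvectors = [[-0.64, 0.06], [-0.77, -1.00]]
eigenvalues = [-0.03, 0.34]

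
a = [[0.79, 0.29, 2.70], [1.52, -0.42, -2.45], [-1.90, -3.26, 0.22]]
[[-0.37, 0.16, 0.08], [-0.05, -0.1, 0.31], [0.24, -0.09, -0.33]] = a@[[-0.17, 0.02, 0.17], [0.02, 0.02, -0.0], [-0.09, 0.05, -0.02]]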